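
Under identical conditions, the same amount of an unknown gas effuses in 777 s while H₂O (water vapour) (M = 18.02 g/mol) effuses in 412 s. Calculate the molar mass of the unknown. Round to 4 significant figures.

From Graham's law, t_X/t_H₂O = √(M_X/M_H₂O).
777/412 = 1.886 = √(M_X/18.02)
M_X = 18.02 × 1.886² = 18.02 × 3.557 = 64.09 g/mol

64.09 g/mol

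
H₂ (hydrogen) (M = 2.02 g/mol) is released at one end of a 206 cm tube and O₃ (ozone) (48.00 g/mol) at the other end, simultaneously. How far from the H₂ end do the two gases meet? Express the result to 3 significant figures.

Distances travelled in equal time are proportional to diffusion rates, so d_H₂/d_O₃ = √(M_O₃/M_H₂) = √(48.00/2.02) = 4.875.
With d_H₂ + d_O₃ = 206 cm, d_O₃ = 206/(1 + 4.875) = 35.07 cm.
d_H₂ = 206 − 35.07 = 171 cm.

171 cm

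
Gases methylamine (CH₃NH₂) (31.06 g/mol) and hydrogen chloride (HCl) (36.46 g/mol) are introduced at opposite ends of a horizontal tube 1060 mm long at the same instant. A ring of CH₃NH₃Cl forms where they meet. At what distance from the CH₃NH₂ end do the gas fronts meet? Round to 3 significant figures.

Distances travelled in equal time are proportional to diffusion rates, so d_CH₃NH₂/d_HCl = √(M_HCl/M_CH₃NH₂) = √(36.46/31.06) = 1.083.
With d_CH₃NH₂ + d_HCl = 1060 mm, d_HCl = 1060/(1 + 1.083) = 508.8 mm.
d_CH₃NH₂ = 1060 − 508.8 = 551 mm.

551 mm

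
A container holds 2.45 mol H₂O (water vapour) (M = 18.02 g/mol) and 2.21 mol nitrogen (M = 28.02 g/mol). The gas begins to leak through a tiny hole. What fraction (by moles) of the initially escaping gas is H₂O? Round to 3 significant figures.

Rate_i ∝ x_i/√M_i (Graham's law weighted by mole fraction), so the effusate composition follows n_i/√M_i.
So x_H₂O in the escaping gas = (n_H₂O/√M_H₂O) / Σ(n_i/√M_i)
= (2.45/√18.02) / (2.45/√18.02 + 2.21/√28.02) = 0.5771/(0.5771 + 0.4175) = 0.580.

0.580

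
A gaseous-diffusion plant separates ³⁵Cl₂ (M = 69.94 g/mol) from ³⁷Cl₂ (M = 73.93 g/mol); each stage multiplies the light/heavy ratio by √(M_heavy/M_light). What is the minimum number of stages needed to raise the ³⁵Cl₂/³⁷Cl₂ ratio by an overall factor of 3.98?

50

Single-stage factor α = √(73.93/69.94), so ln α = ½ ln(1.05705) = 0.02774.
Need α^N ≥ 3.98 ⇒ N ≥ ln(3.98) / ln α = 1.381 / 0.02774 = 49.79.
So at least 50 stages are needed.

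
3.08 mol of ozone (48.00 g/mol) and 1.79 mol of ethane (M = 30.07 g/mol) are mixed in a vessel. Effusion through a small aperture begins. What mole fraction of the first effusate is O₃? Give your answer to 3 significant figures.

Effusion rate of each component ∝ n_i/√M_i (partial pressure × 1/√M).
Mole fraction of O₃ in the effusate = (n_O₃/√M_O₃) / (n_O₃/√M_O₃ + n_C₂H₆/√M_C₂H₆)
= (3.08/√48.00) / (3.08/√48.00 + 1.79/√30.07) = 0.4446/(0.4446 + 0.3264) = 0.577.

0.577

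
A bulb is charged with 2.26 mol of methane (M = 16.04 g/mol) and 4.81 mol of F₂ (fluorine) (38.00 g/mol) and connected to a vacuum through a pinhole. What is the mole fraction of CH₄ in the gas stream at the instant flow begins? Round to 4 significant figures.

Each component's effusion rate ∝ (its partial pressure)·(1/√M) ∝ n_i/√M_i.
So x_CH₄ in the escaping gas = (n_CH₄/√M_CH₄) / Σ(n_i/√M_i)
= (2.26/√16.04) / (2.26/√16.04 + 4.81/√38.00) = 0.5643/(0.5643 + 0.7803) = 0.4197.

0.4197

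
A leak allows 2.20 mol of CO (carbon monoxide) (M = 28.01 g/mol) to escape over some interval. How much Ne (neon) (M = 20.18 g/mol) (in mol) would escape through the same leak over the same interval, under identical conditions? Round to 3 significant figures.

2.59 mol

Graham's law gives rate_Ne/rate_CO = √(M_CO/M_Ne) = √(28.01/20.18) = √1.388 = 1.178.
So the amount for Ne is 2.20 × 1.178 = 2.59 mol.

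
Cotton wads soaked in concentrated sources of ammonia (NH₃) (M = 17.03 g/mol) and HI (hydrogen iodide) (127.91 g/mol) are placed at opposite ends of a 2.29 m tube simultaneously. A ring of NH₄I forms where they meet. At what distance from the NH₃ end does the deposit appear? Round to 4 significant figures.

In equal time, each gas travels a distance ∝ its rate ∝ 1/√M, so d_NH₃/d_HI = √(M_HI/M_NH₃) = √(127.91/17.03) = 2.741.
With d_NH₃ + d_HI = 2.29 m, d_HI = 2.29/(1 + 2.741) = 0.6122 m.
d_NH₃ = 2.29 − 0.6122 = 1.678 m.

1.678 m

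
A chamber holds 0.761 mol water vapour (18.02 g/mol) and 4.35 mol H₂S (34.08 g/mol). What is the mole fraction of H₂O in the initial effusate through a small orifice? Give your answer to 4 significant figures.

0.1939

Effusion rate of each component ∝ n_i/√M_i (partial pressure × 1/√M).
Mole fraction of H₂O in the effusate = (n_H₂O/√M_H₂O) / (n_H₂O/√M_H₂O + n_H₂S/√M_H₂S)
= (0.761/√18.02) / (0.761/√18.02 + 4.35/√34.08) = 0.1793/(0.1793 + 0.7451) = 0.1939.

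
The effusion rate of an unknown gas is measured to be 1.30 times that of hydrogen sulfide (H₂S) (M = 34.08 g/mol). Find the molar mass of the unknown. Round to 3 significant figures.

20.2 g/mol

Graham's law gives rate_X/rate_H₂S = √(M_H₂S/M_X).
1.30 = √(34.08/M_X)
M_X = 34.08 / 1.30² = 34.08 / 1.690 = 20.2 g/mol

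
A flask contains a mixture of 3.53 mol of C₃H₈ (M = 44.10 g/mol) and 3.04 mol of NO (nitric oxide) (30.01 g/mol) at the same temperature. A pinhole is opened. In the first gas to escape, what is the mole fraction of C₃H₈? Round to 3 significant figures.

0.489

The effusion rate of species i is ∝ p_i/√M_i ∝ n_i/√M_i.
So x_C₃H₈ in the escaping gas = (n_C₃H₈/√M_C₃H₈) / Σ(n_i/√M_i)
= (3.53/√44.10) / (3.53/√44.10 + 3.04/√30.01) = 0.5316/(0.5316 + 0.5549) = 0.489.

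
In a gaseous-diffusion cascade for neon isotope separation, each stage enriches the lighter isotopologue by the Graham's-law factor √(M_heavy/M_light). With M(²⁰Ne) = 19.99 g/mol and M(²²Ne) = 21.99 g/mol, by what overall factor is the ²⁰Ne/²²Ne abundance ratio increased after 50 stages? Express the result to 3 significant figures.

10.8

The single-stage factor is √(M_heavy/M_light), so 50 stages give [√(21.99/19.99)]^50 = (21.99/19.99)^(50/2).
= 1.10005^25 = 10.8.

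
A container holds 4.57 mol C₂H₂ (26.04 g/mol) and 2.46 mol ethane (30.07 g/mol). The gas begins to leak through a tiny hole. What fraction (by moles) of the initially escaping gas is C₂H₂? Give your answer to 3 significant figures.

The effusion rate of species i is ∝ p_i/√M_i ∝ n_i/√M_i.
Mole fraction of C₂H₂ in the effusate = (n_C₂H₂/√M_C₂H₂) / (n_C₂H₂/√M_C₂H₂ + n_C₂H₆/√M_C₂H₆)
= (4.57/√26.04) / (4.57/√26.04 + 2.46/√30.07) = 0.8956/(0.8956 + 0.4486) = 0.666.

0.666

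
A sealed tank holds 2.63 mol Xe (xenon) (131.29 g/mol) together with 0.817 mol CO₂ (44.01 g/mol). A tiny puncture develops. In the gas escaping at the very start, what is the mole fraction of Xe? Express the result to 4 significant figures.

Rate_i ∝ x_i/√M_i (Graham's law weighted by mole fraction), so the effusate composition follows n_i/√M_i.
So x_Xe in the escaping gas = (n_Xe/√M_Xe) / Σ(n_i/√M_i)
= (2.63/√131.29) / (2.63/√131.29 + 0.817/√44.01) = 0.2295/(0.2295 + 0.1232) = 0.6508.

0.6508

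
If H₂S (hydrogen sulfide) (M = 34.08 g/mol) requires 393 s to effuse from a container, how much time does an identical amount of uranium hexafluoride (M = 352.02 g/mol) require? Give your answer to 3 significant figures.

Using Graham's law: t_UF₆/t_H₂S = √(M_UF₆/M_H₂S) = √(352.02/34.08) = √10.33 = 3.214.
So the time for UF₆ is 393 × 3.214 = 1260 s.

1260 s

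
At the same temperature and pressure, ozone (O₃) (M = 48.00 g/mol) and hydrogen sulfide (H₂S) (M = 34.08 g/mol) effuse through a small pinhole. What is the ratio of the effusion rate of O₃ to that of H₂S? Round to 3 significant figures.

0.843

By Graham's law, rate_O₃/rate_H₂S = √(M_H₂S/M_O₃) = √(34.08/48.00) = √0.7100 = 0.843.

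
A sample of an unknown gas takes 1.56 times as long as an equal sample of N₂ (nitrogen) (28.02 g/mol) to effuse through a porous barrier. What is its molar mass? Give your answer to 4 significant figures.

68.19 g/mol

Since effusion rate ∝ 1/√M, t_X/t_N₂ = √(M_X/M_N₂).
1.56 = √(M_X/28.02)
M_X = 28.02 × 1.56² = 28.02 × 2.434 = 68.19 g/mol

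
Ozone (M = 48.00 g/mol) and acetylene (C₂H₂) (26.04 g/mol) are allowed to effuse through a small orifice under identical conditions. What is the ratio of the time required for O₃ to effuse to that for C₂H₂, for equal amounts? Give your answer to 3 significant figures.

1.36

From Graham's law, t_O₃/t_C₂H₂ = √(M_O₃/M_C₂H₂) = √(48.00/26.04) = √1.843 = 1.36.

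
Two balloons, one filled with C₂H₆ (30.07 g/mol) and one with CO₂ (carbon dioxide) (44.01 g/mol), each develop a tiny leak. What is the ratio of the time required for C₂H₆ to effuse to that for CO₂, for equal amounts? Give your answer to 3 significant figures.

From Graham's law, t_C₂H₆/t_CO₂ = √(M_C₂H₆/M_CO₂) = √(30.07/44.01) = √0.6833 = 0.827.

0.827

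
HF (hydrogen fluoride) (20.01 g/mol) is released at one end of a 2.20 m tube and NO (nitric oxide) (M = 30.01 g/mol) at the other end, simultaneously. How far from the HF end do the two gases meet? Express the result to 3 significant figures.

Distances travelled in equal time are proportional to diffusion rates, so d_HF/d_NO = √(M_NO/M_HF) = √(30.01/20.01) = 1.225.
With d_HF + d_NO = 2.20 m, d_NO = 2.20/(1 + 1.225) = 0.9889 m.
d_HF = 2.20 − 0.9889 = 1.21 m.

1.21 m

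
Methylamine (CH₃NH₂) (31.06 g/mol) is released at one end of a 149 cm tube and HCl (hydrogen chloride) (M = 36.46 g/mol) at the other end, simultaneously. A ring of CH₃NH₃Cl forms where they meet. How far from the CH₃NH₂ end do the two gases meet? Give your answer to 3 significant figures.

77.5 cm

Distances travelled in equal time are proportional to diffusion rates, so d_CH₃NH₂/d_HCl = √(M_HCl/M_CH₃NH₂) = √(36.46/31.06) = 1.083.
With d_CH₃NH₂ + d_HCl = 149 cm, d_HCl = 149/(1 + 1.083) = 71.52 cm.
d_CH₃NH₂ = 149 − 71.52 = 77.5 cm.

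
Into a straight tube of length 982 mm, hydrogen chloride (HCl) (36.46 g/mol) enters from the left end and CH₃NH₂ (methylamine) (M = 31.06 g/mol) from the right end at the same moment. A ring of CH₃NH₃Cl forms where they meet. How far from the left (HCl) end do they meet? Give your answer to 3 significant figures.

In equal time, each gas travels a distance ∝ its rate ∝ 1/√M, so d_HCl/d_CH₃NH₂ = √(M_CH₃NH₂/M_HCl) = √(31.06/36.46) = 0.9230.
With d_HCl + d_CH₃NH₂ = 982 mm, d_CH₃NH₂ = 982/(1 + 0.9230) = 510.7 mm.
d_HCl = 982 − 510.7 = 471 mm.

471 mm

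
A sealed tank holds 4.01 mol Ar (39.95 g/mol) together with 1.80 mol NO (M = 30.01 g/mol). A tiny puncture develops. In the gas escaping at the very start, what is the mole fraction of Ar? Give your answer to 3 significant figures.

0.659

The effusion rate of species i is ∝ p_i/√M_i ∝ n_i/√M_i.
x_Ar(eff) = (n_Ar/√M_Ar) / (n_Ar/√M_Ar + n_NO/√M_NO)
= (4.01/√39.95) / (4.01/√39.95 + 1.80/√30.01) = 0.6344/(0.6344 + 0.3286) = 0.659.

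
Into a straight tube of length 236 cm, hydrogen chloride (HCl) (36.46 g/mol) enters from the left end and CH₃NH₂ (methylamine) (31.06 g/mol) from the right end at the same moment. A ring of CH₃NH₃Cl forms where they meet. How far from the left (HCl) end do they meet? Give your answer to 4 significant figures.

113.3 cm

The fronts meet when d_HCl + d_CH₃NH₂ = L with d_HCl/d_CH₃NH₂ = √(M_CH₃NH₂/M_HCl) (Graham's law). Here √(M_CH₃NH₂/M_HCl) = √(31.06/36.46) = 0.9230.
With d_HCl + d_CH₃NH₂ = 236 cm, d_CH₃NH₂ = 236/(1 + 0.9230) = 122.7 cm.
d_HCl = 236 − 122.7 = 113.3 cm.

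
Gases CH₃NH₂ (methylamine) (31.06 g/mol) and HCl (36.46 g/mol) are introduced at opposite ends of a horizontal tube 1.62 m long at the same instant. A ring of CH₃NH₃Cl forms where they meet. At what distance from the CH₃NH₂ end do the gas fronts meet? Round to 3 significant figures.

0.842 m

Distances travelled in equal time are proportional to diffusion rates, so d_CH₃NH₂/d_HCl = √(M_HCl/M_CH₃NH₂) = √(36.46/31.06) = 1.083.
With d_CH₃NH₂ + d_HCl = 1.62 m, d_HCl = 1.62/(1 + 1.083) = 0.7776 m.
d_CH₃NH₂ = 1.62 − 0.7776 = 0.842 m.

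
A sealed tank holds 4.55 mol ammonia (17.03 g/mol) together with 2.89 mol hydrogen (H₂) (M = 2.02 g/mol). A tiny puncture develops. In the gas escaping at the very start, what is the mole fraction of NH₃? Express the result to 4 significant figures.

0.3516

Rate_i ∝ x_i/√M_i (Graham's law weighted by mole fraction), so the effusate composition follows n_i/√M_i.
Mole fraction of NH₃ in the effusate = (n_NH₃/√M_NH₃) / (n_NH₃/√M_NH₃ + n_H₂/√M_H₂)
= (4.55/√17.03) / (4.55/√17.03 + 2.89/√2.02) = 1.103/(1.103 + 2.033) = 0.3516.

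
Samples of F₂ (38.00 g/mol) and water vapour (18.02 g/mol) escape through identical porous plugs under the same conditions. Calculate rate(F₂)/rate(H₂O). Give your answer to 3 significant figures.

0.689

Graham's law gives rate_F₂/rate_H₂O = √(M_H₂O/M_F₂) = √(18.02/38.00) = √0.4742 = 0.689.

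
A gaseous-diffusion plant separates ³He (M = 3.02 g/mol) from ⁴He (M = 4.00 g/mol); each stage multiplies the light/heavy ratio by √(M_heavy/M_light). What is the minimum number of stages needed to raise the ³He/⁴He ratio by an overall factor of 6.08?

13

Single-stage factor α = √(4.00/3.02), so ln α = ½ ln(1.32450) = 0.1405.
Need α^N ≥ 6.08 ⇒ N ≥ ln(6.08) / ln α = 1.805 / 0.1405 = 12.85.
Rounding up, N = 13 stages.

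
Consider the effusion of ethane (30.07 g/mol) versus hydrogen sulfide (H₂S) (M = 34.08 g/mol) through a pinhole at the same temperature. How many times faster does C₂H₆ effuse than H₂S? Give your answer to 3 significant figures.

1.06

From Graham's law, rate_C₂H₆/rate_H₂S = √(M_H₂S/M_C₂H₆) = √(34.08/30.07) = √1.133 = 1.06.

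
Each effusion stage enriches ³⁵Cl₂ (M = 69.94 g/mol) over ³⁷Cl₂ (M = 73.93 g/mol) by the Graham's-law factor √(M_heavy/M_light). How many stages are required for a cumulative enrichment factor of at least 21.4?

With α = √(73.93/69.94) per stage, ln α = ½ ln(1.05705) = 0.02774.
Need α^N ≥ 21.4 ⇒ N ≥ ln(21.4) / ln α = 3.063 / 0.02774 = 110.43.
Minimum whole number of stages: N = 111.

111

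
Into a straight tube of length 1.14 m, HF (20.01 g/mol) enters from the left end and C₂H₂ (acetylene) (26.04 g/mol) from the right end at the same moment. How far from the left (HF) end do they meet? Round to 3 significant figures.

0.607 m

The fronts meet when d_HF + d_C₂H₂ = L with d_HF/d_C₂H₂ = √(M_C₂H₂/M_HF) (Graham's law). Here √(M_C₂H₂/M_HF) = √(26.04/20.01) = 1.141.
With d_HF + d_C₂H₂ = 1.14 m, d_C₂H₂ = 1.14/(1 + 1.141) = 0.5325 m.
d_HF = 1.14 − 0.5325 = 0.607 m.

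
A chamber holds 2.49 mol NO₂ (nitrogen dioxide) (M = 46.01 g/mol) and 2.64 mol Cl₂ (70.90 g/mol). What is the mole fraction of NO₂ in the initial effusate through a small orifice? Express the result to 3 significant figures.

0.539

Effusion rate of each component ∝ n_i/√M_i (partial pressure × 1/√M).
x_NO₂(eff) = (n_NO₂/√M_NO₂) / (n_NO₂/√M_NO₂ + n_Cl₂/√M_Cl₂)
= (2.49/√46.01) / (2.49/√46.01 + 2.64/√70.90) = 0.3671/(0.3671 + 0.3135) = 0.539.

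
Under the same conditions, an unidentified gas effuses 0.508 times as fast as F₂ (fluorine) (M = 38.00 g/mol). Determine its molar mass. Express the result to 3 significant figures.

147 g/mol

Using Graham's law: rate_X/rate_F₂ = √(M_F₂/M_X).
0.508 = √(38.00/M_X)
M_X = 38.00 / 0.508² = 38.00 / 0.2581 = 147 g/mol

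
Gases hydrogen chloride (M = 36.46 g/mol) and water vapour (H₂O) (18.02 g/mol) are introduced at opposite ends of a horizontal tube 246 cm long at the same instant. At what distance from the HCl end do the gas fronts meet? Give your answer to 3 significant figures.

102 cm

Distances travelled in equal time are proportional to diffusion rates, so d_HCl/d_H₂O = √(M_H₂O/M_HCl) = √(18.02/36.46) = 0.7030.
With d_HCl + d_H₂O = 246 cm, d_H₂O = 246/(1 + 0.7030) = 144.4 cm.
d_HCl = 246 − 144.4 = 102 cm.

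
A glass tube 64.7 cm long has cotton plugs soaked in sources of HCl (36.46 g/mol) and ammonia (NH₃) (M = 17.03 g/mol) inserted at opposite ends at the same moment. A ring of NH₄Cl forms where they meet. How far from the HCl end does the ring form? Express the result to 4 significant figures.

Distances travelled in equal time are proportional to diffusion rates, so d_HCl/d_NH₃ = √(M_NH₃/M_HCl) = √(17.03/36.46) = 0.6834.
With d_HCl + d_NH₃ = 64.7 cm, d_NH₃ = 64.7/(1 + 0.6834) = 38.43 cm.
d_HCl = 64.7 − 38.43 = 26.27 cm.

26.27 cm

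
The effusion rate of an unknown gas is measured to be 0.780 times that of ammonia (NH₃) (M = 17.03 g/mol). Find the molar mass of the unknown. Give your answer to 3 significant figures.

Since effusion rate ∝ 1/√M, rate_X/rate_NH₃ = √(M_NH₃/M_X).
0.780 = √(17.03/M_X)
M_X = 17.03 / 0.780² = 17.03 / 0.6084 = 28.0 g/mol

28.0 g/mol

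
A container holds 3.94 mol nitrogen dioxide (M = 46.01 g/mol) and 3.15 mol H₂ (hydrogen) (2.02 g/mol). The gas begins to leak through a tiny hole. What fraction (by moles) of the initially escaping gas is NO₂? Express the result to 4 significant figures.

The effusion rate of species i is ∝ p_i/√M_i ∝ n_i/√M_i.
x_NO₂(eff) = (n_NO₂/√M_NO₂) / (n_NO₂/√M_NO₂ + n_H₂/√M_H₂)
= (3.94/√46.01) / (3.94/√46.01 + 3.15/√2.02) = 0.5809/(0.5809 + 2.216) = 0.2077.

0.2077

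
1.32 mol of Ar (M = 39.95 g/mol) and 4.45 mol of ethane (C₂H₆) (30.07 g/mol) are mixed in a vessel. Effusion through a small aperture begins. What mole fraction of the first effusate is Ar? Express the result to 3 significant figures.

The effusion rate of species i is ∝ p_i/√M_i ∝ n_i/√M_i.
x_Ar(eff) = (n_Ar/√M_Ar) / (n_Ar/√M_Ar + n_C₂H₆/√M_C₂H₆)
= (1.32/√39.95) / (1.32/√39.95 + 4.45/√30.07) = 0.2088/(0.2088 + 0.8115) = 0.205.

0.205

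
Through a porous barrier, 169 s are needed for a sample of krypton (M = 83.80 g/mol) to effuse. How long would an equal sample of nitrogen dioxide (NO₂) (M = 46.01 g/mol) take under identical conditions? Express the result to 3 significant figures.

125 s

Using Graham's law: t_NO₂/t_Kr = √(M_NO₂/M_Kr) = √(46.01/83.80) = √0.5490 = 0.7410.
So the time for NO₂ is 169 × 0.7410 = 125 s.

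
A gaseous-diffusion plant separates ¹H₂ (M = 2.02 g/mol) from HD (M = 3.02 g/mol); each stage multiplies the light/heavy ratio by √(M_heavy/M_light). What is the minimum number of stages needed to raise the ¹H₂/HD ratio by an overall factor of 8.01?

11

Per stage α = (3.02/2.02)^(1/2) = 1.49505^0.5, giving ln α = 0.2011.
Need α^N ≥ 8.01 ⇒ N ≥ ln(8.01) / ln α = 2.081 / 0.2011 = 10.35.
So at least 11 stages are needed.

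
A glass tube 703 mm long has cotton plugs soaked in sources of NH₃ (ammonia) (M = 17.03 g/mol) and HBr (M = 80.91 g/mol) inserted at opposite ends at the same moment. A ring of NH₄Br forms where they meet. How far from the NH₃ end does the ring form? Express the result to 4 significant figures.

481.9 mm

The fronts meet when d_NH₃ + d_HBr = L with d_NH₃/d_HBr = √(M_HBr/M_NH₃) (Graham's law). Here √(M_HBr/M_NH₃) = √(80.91/17.03) = 2.180.
With d_NH₃ + d_HBr = 703 mm, d_HBr = 703/(1 + 2.180) = 221.1 mm.
d_NH₃ = 703 − 221.1 = 481.9 mm.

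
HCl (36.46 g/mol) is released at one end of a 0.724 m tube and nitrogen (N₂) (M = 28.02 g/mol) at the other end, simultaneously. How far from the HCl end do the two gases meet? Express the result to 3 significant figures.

0.338 m

In equal time, each gas travels a distance ∝ its rate ∝ 1/√M, so d_HCl/d_N₂ = √(M_N₂/M_HCl) = √(28.02/36.46) = 0.8766.
With d_HCl + d_N₂ = 0.724 m, d_N₂ = 0.724/(1 + 0.8766) = 0.3858 m.
d_HCl = 0.724 − 0.3858 = 0.338 m.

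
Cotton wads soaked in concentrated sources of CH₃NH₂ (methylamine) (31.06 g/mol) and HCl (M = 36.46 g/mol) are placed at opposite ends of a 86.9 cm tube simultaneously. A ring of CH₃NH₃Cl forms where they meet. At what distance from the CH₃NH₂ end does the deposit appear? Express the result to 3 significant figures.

45.2 cm

The fronts meet when d_CH₃NH₂ + d_HCl = L with d_CH₃NH₂/d_HCl = √(M_HCl/M_CH₃NH₂) (Graham's law). Here √(M_HCl/M_CH₃NH₂) = √(36.46/31.06) = 1.083.
With d_CH₃NH₂ + d_HCl = 86.9 cm, d_HCl = 86.9/(1 + 1.083) = 41.71 cm.
d_CH₃NH₂ = 86.9 − 41.71 = 45.2 cm.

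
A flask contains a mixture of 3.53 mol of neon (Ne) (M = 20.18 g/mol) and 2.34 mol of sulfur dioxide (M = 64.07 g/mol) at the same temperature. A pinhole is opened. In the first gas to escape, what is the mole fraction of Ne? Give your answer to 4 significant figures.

Rate_i ∝ x_i/√M_i (Graham's law weighted by mole fraction), so the effusate composition follows n_i/√M_i.
So x_Ne in the escaping gas = (n_Ne/√M_Ne) / Σ(n_i/√M_i)
= (3.53/√20.18) / (3.53/√20.18 + 2.34/√64.07) = 0.7858/(0.7858 + 0.2923) = 0.7288.

0.7288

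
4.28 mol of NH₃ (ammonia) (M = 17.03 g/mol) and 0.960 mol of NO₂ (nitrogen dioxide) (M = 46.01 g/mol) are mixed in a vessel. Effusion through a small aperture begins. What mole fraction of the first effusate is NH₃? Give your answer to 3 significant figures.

0.880

Each component's effusion rate ∝ (its partial pressure)·(1/√M) ∝ n_i/√M_i.
So x_NH₃ in the escaping gas = (n_NH₃/√M_NH₃) / Σ(n_i/√M_i)
= (4.28/√17.03) / (4.28/√17.03 + 0.960/√46.01) = 1.037/(1.037 + 0.1415) = 0.880.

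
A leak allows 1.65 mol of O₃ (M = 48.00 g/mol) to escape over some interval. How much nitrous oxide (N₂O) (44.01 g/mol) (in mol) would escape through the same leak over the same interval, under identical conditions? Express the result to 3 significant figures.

1.72 mol

Using Graham's law: rate_N₂O/rate_O₃ = √(M_O₃/M_N₂O) = √(48.00/44.01) = √1.091 = 1.044.
So the amount for N₂O is 1.65 × 1.044 = 1.72 mol.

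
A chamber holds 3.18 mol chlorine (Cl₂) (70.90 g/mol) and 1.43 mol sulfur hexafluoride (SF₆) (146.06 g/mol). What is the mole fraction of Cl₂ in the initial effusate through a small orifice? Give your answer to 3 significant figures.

0.761

Each component's effusion rate ∝ (its partial pressure)·(1/√M) ∝ n_i/√M_i.
So x_Cl₂ in the escaping gas = (n_Cl₂/√M_Cl₂) / Σ(n_i/√M_i)
= (3.18/√70.90) / (3.18/√70.90 + 1.43/√146.06) = 0.3777/(0.3777 + 0.1183) = 0.761.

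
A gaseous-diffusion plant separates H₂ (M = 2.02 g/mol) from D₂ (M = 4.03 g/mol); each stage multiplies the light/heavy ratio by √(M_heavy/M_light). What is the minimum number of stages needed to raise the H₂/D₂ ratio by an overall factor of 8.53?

Single-stage factor α = √(4.03/2.02), so ln α = ½ ln(1.99505) = 0.3453.
Need α^N ≥ 8.53 ⇒ N ≥ ln(8.53) / ln α = 2.144 / 0.3453 = 6.21.
Minimum whole number of stages: N = 7.

7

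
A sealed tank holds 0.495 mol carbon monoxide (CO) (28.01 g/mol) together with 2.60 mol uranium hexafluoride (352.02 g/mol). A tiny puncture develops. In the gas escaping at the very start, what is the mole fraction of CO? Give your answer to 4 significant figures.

Each component's effusion rate ∝ (its partial pressure)·(1/√M) ∝ n_i/√M_i.
x_CO(eff) = (n_CO/√M_CO) / (n_CO/√M_CO + n_UF₆/√M_UF₆)
= (0.495/√28.01) / (0.495/√28.01 + 2.60/√352.02) = 0.09353/(0.09353 + 0.1386) = 0.4030.

0.4030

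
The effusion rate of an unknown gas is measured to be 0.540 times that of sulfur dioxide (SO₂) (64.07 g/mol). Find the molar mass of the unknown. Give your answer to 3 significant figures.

Since effusion rate ∝ 1/√M, rate_X/rate_SO₂ = √(M_SO₂/M_X).
0.540 = √(64.07/M_X)
M_X = 64.07 / 0.540² = 64.07 / 0.2916 = 220 g/mol

220 g/mol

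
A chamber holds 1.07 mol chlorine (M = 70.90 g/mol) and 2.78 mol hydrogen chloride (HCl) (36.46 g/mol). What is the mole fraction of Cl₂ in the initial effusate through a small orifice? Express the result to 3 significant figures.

0.216

Each component's effusion rate ∝ (its partial pressure)·(1/√M) ∝ n_i/√M_i.
Mole fraction of Cl₂ in the effusate = (n_Cl₂/√M_Cl₂) / (n_Cl₂/√M_Cl₂ + n_HCl/√M_HCl)
= (1.07/√70.90) / (1.07/√70.90 + 2.78/√36.46) = 0.1271/(0.1271 + 0.4604) = 0.216.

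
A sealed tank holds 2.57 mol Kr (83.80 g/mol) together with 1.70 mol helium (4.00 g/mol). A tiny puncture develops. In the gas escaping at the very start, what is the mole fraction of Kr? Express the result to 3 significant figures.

Rate_i ∝ x_i/√M_i (Graham's law weighted by mole fraction), so the effusate composition follows n_i/√M_i.
x_Kr(eff) = (n_Kr/√M_Kr) / (n_Kr/√M_Kr + n_He/√M_He)
= (2.57/√83.80) / (2.57/√83.80 + 1.70/√4.00) = 0.2807/(0.2807 + 0.8500) = 0.248.

0.248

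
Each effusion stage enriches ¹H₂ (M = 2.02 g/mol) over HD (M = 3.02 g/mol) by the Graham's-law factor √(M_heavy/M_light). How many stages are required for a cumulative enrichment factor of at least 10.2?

Per stage α = (3.02/2.02)^(1/2) = 1.49505^0.5, giving ln α = 0.2011.
Need α^N ≥ 10.2 ⇒ N ≥ ln(10.2) / ln α = 2.322 / 0.2011 = 11.55.
Minimum whole number of stages: N = 12.

12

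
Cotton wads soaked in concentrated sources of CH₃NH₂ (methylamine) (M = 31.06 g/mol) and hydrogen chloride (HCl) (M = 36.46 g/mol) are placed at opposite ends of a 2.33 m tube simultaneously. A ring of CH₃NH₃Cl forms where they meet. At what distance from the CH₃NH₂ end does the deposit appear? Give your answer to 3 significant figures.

The fronts meet when d_CH₃NH₂ + d_HCl = L with d_CH₃NH₂/d_HCl = √(M_HCl/M_CH₃NH₂) (Graham's law). Here √(M_HCl/M_CH₃NH₂) = √(36.46/31.06) = 1.083.
With d_CH₃NH₂ + d_HCl = 2.33 m, d_HCl = 2.33/(1 + 1.083) = 1.118 m.
d_CH₃NH₂ = 2.33 − 1.118 = 1.21 m.

1.21 m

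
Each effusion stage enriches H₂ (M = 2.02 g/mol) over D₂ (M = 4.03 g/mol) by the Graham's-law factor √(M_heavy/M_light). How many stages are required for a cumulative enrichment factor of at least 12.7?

8

With α = √(4.03/2.02) per stage, ln α = ½ ln(1.99505) = 0.3453.
Need α^N ≥ 12.7 ⇒ N ≥ ln(12.7) / ln α = 2.542 / 0.3453 = 7.36.
Rounding up, N = 8 stages.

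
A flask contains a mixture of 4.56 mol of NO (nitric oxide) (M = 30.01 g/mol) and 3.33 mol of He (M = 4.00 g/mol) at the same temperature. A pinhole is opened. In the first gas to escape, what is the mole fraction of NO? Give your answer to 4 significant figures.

0.3333

Effusion rate of each component ∝ n_i/√M_i (partial pressure × 1/√M).
Mole fraction of NO in the effusate = (n_NO/√M_NO) / (n_NO/√M_NO + n_He/√M_He)
= (4.56/√30.01) / (4.56/√30.01 + 3.33/√4.00) = 0.8324/(0.8324 + 1.665) = 0.3333.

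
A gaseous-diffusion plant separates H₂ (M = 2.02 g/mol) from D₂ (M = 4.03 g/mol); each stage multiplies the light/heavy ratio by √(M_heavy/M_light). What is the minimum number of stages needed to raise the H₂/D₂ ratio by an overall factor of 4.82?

Per stage α = (4.03/2.02)^(1/2) = 1.99505^0.5, giving ln α = 0.3453.
Need α^N ≥ 4.82 ⇒ N ≥ ln(4.82) / ln α = 1.573 / 0.3453 = 4.55.
Minimum whole number of stages: N = 5.

5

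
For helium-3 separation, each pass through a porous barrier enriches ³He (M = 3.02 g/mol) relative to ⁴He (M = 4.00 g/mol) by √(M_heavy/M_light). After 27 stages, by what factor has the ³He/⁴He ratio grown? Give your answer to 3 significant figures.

44.4

Overall factor = α^27 with α = √(4.00/3.02), i.e. (4.00/3.02)^(27/2).
= 1.32450^(27/2) = 44.4.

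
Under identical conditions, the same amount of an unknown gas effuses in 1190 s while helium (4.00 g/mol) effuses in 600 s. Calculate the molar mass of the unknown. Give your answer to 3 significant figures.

15.7 g/mol

Since effusion rate ∝ 1/√M, t_X/t_He = √(M_X/M_He).
1190/600 = 1.983 = √(M_X/4.00)
M_X = 4.00 × 1.983² = 4.00 × 3.934 = 15.7 g/mol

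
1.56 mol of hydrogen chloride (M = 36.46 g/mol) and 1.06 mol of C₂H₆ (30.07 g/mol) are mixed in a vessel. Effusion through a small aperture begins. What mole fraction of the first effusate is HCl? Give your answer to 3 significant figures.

The effusion rate of species i is ∝ p_i/√M_i ∝ n_i/√M_i.
Mole fraction of HCl in the effusate = (n_HCl/√M_HCl) / (n_HCl/√M_HCl + n_C₂H₆/√M_C₂H₆)
= (1.56/√36.46) / (1.56/√36.46 + 1.06/√30.07) = 0.2584/(0.2584 + 0.1933) = 0.572.

0.572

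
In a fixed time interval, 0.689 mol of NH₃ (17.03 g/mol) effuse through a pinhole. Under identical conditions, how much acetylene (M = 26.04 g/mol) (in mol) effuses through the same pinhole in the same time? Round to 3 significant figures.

Using Graham's law: rate_C₂H₂/rate_NH₃ = √(M_NH₃/M_C₂H₂) = √(17.03/26.04) = √0.6540 = 0.8087.
So the amount for C₂H₂ is 0.689 × 0.8087 = 0.557 mol.

0.557 mol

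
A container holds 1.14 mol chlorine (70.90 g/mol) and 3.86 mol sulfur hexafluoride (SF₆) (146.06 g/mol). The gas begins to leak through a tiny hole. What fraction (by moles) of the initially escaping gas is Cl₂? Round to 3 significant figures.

The effusion rate of species i is ∝ p_i/√M_i ∝ n_i/√M_i.
So x_Cl₂ in the escaping gas = (n_Cl₂/√M_Cl₂) / Σ(n_i/√M_i)
= (1.14/√70.90) / (1.14/√70.90 + 3.86/√146.06) = 0.1354/(0.1354 + 0.3194) = 0.298.

0.298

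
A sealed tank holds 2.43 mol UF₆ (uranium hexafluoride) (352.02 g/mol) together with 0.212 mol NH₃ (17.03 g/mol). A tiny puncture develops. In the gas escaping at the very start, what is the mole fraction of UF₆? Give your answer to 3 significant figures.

0.716

Effusion rate of each component ∝ n_i/√M_i (partial pressure × 1/√M).
x_UF₆(eff) = (n_UF₆/√M_UF₆) / (n_UF₆/√M_UF₆ + n_NH₃/√M_NH₃)
= (2.43/√352.02) / (2.43/√352.02 + 0.212/√17.03) = 0.1295/(0.1295 + 0.05137) = 0.716.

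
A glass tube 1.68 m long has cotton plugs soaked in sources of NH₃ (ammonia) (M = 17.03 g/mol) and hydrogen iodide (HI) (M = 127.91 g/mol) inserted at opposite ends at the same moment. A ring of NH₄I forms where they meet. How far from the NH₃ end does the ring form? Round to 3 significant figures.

In equal time, each gas travels a distance ∝ its rate ∝ 1/√M, so d_NH₃/d_HI = √(M_HI/M_NH₃) = √(127.91/17.03) = 2.741.
With d_NH₃ + d_HI = 1.68 m, d_HI = 1.68/(1 + 2.741) = 0.4491 m.
d_NH₃ = 1.68 − 0.4491 = 1.23 m.

1.23 m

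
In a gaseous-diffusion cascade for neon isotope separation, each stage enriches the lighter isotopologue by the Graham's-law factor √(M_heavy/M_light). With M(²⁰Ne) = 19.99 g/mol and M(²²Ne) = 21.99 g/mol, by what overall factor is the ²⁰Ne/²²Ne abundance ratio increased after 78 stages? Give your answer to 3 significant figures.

After 78 stages the ratio has grown by (√(21.99/19.99))^78 = (21.99/19.99)^(78/2).
= 1.10005^39 = 41.2.

41.2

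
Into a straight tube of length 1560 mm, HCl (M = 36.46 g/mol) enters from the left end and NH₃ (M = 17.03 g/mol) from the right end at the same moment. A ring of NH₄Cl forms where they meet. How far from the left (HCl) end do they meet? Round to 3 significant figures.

Distances travelled in equal time are proportional to diffusion rates, so d_HCl/d_NH₃ = √(M_NH₃/M_HCl) = √(17.03/36.46) = 0.6834.
With d_HCl + d_NH₃ = 1560 mm, d_NH₃ = 1560/(1 + 0.6834) = 926.7 mm.
d_HCl = 1560 − 926.7 = 633 mm.

633 mm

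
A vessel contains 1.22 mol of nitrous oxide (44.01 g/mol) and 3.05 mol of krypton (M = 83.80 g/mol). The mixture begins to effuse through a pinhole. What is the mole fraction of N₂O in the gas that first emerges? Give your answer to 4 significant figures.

0.3557

The effusion rate of species i is ∝ p_i/√M_i ∝ n_i/√M_i.
So x_N₂O in the escaping gas = (n_N₂O/√M_N₂O) / Σ(n_i/√M_i)
= (1.22/√44.01) / (1.22/√44.01 + 3.05/√83.80) = 0.1839/(0.1839 + 0.3332) = 0.3557.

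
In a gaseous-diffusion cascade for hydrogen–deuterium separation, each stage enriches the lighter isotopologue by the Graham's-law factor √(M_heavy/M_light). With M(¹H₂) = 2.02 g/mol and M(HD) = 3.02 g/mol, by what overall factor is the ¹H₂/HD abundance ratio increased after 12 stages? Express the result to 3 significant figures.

11.2

After 12 stages the ratio has grown by (√(3.02/2.02))^12 = (3.02/2.02)^(12/2).
= 1.49505^6 = 11.2.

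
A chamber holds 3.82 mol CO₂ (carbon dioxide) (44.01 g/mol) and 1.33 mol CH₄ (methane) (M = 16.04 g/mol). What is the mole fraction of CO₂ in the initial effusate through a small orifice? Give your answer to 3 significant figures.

Each component's effusion rate ∝ (its partial pressure)·(1/√M) ∝ n_i/√M_i.
x_CO₂(eff) = (n_CO₂/√M_CO₂) / (n_CO₂/√M_CO₂ + n_CH₄/√M_CH₄)
= (3.82/√44.01) / (3.82/√44.01 + 1.33/√16.04) = 0.5758/(0.5758 + 0.3321) = 0.634.

0.634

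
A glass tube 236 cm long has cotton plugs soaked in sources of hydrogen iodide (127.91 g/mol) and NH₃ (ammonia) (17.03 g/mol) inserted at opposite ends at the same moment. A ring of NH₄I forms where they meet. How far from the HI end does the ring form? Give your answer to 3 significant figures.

In equal time, each gas travels a distance ∝ its rate ∝ 1/√M, so d_HI/d_NH₃ = √(M_NH₃/M_HI) = √(17.03/127.91) = 0.3649.
With d_HI + d_NH₃ = 236 cm, d_NH₃ = 236/(1 + 0.3649) = 172.9 cm.
d_HI = 236 − 172.9 = 63.1 cm.

63.1 cm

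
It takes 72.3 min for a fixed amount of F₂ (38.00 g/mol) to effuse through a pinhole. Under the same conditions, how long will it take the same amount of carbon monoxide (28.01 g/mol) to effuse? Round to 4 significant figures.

62.07 min

Using Graham's law: t_CO/t_F₂ = √(M_CO/M_F₂) = √(28.01/38.00) = √0.7371 = 0.8585.
So the time for CO is 72.3 × 0.8585 = 62.07 min.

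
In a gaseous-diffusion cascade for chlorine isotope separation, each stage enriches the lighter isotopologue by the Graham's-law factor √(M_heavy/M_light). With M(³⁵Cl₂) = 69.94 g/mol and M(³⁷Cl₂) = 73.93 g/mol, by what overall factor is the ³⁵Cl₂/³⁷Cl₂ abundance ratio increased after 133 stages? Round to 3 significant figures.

40.0

The single-stage factor is √(M_heavy/M_light), so 133 stages give [√(73.93/69.94)]^133 = (73.93/69.94)^(133/2).
= 1.05705^(133/2) = 40.0.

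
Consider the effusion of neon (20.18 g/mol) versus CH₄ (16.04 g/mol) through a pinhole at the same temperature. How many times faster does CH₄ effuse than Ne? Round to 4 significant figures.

1.122

From Graham's law, rate_CH₄/rate_Ne = √(M_Ne/M_CH₄) = √(20.18/16.04) = √1.258 = 1.122.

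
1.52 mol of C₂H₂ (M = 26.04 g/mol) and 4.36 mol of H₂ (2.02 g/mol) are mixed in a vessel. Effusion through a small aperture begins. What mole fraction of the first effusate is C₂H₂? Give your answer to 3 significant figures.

0.0885

Effusion rate of each component ∝ n_i/√M_i (partial pressure × 1/√M).
Mole fraction of C₂H₂ in the effusate = (n_C₂H₂/√M_C₂H₂) / (n_C₂H₂/√M_C₂H₂ + n_H₂/√M_H₂)
= (1.52/√26.04) / (1.52/√26.04 + 4.36/√2.02) = 0.2979/(0.2979 + 3.068) = 0.0885.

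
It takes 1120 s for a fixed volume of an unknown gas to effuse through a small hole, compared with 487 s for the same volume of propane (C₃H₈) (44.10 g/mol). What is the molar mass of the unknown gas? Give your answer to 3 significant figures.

233 g/mol

By Graham's law, t_X/t_C₃H₈ = √(M_X/M_C₃H₈).
1120/487 = 2.300 = √(M_X/44.10)
M_X = 44.10 × 2.300² = 44.10 × 5.289 = 233 g/mol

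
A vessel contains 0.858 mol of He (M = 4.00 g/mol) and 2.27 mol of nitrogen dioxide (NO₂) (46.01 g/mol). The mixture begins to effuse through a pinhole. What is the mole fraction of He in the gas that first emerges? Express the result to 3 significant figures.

0.562

Each component's effusion rate ∝ (its partial pressure)·(1/√M) ∝ n_i/√M_i.
x_He(eff) = (n_He/√M_He) / (n_He/√M_He + n_NO₂/√M_NO₂)
= (0.858/√4.00) / (0.858/√4.00 + 2.27/√46.01) = 0.4290/(0.4290 + 0.3347) = 0.562.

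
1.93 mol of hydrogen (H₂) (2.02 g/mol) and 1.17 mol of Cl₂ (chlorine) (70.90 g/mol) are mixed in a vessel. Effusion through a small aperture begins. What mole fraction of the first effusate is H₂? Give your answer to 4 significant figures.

Each component's effusion rate ∝ (its partial pressure)·(1/√M) ∝ n_i/√M_i.
Mole fraction of H₂ in the effusate = (n_H₂/√M_H₂) / (n_H₂/√M_H₂ + n_Cl₂/√M_Cl₂)
= (1.93/√2.02) / (1.93/√2.02 + 1.17/√70.90) = 1.358/(1.358 + 0.1390) = 0.9072.

0.9072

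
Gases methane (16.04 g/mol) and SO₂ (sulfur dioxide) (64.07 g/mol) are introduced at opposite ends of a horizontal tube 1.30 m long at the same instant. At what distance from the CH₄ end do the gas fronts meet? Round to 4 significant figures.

The fronts meet when d_CH₄ + d_SO₂ = L with d_CH₄/d_SO₂ = √(M_SO₂/M_CH₄) (Graham's law). Here √(M_SO₂/M_CH₄) = √(64.07/16.04) = 1.999.
With d_CH₄ + d_SO₂ = 1.30 m, d_SO₂ = 1.30/(1 + 1.999) = 0.4335 m.
d_CH₄ = 1.30 − 0.4335 = 0.8665 m.

0.8665 m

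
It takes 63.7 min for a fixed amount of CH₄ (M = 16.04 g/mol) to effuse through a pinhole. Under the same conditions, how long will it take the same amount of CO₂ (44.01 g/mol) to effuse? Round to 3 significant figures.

106 min

From Graham's law, t_CO₂/t_CH₄ = √(M_CO₂/M_CH₄) = √(44.01/16.04) = √2.744 = 1.656.
So the time for CO₂ is 63.7 × 1.656 = 106 min.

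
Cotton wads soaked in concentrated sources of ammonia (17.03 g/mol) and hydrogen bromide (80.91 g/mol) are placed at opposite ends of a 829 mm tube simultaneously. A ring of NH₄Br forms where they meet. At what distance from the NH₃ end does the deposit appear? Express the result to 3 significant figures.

568 mm

Graham's law gives d_NH₃/d_HBr = rate_NH₃/rate_HBr = √(M_HBr/M_NH₃) = √(80.91/17.03) = 2.180.
With d_NH₃ + d_HBr = 829 mm, d_HBr = 829/(1 + 2.180) = 260.7 mm.
d_NH₃ = 829 − 260.7 = 568 mm.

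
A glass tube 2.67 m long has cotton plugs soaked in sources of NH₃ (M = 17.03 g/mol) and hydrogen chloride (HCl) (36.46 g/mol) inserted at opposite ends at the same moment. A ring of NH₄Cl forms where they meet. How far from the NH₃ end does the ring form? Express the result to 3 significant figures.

1.59 m

In equal time, each gas travels a distance ∝ its rate ∝ 1/√M, so d_NH₃/d_HCl = √(M_HCl/M_NH₃) = √(36.46/17.03) = 1.463.
With d_NH₃ + d_HCl = 2.67 m, d_HCl = 2.67/(1 + 1.463) = 1.084 m.
d_NH₃ = 2.67 − 1.084 = 1.59 m.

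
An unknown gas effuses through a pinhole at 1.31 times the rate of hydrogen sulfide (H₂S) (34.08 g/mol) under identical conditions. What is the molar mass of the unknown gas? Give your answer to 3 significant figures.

Graham's law gives rate_X/rate_H₂S = √(M_H₂S/M_X).
1.31 = √(34.08/M_X)
M_X = 34.08 / 1.31² = 34.08 / 1.716 = 19.9 g/mol

19.9 g/mol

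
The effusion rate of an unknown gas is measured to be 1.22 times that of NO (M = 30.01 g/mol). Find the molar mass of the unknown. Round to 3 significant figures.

20.2 g/mol

Using Graham's law: rate_X/rate_NO = √(M_NO/M_X).
1.22 = √(30.01/M_X)
M_X = 30.01 / 1.22² = 30.01 / 1.488 = 20.2 g/mol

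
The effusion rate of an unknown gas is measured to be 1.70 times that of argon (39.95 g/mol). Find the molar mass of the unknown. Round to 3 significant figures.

Using Graham's law: rate_X/rate_Ar = √(M_Ar/M_X).
1.70 = √(39.95/M_X)
M_X = 39.95 / 1.70² = 39.95 / 2.890 = 13.8 g/mol

13.8 g/mol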